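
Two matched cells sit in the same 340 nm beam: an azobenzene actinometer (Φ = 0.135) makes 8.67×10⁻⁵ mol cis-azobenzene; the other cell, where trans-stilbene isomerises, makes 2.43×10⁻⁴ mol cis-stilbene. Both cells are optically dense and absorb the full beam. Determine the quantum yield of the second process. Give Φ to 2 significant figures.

Photons absorbed by the actinometer: 8.67×10⁻⁵ / 0.135 = 6.422×10⁻⁴ mol.
Φ(unknown) = 2.43×10⁻⁴ / 6.422×10⁻⁴ = 0.38.

Φ = 0.38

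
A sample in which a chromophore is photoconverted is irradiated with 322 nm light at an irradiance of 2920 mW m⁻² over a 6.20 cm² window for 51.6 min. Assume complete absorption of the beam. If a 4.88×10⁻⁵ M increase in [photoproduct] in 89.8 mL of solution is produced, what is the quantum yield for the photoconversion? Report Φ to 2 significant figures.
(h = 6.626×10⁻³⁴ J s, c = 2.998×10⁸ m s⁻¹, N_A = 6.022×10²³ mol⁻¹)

Product: (4.88×10⁻⁵ M)(0.0898 L) = 4.382×10⁻⁶ mol.
Photon energy at 322 nm: hc/λ = (6.626×10⁻³⁴)(2.998×10⁸)/(322×10⁻⁹) = 6.169×10⁻¹⁹ J.
Energy delivered: (2920 mW m⁻²)(6.20×10⁻⁴ m²)(3096 s) = 5.605 J.
Photons incident: 5.605 / 6.169×10⁻¹⁹ = 9.086×10¹⁸, i.e. 9.086×10¹⁸/6.022×10²³ = 1.509×10⁻⁵ mol.
Φ = 4.382×10⁻⁶ mol / 1.509×10⁻⁵ mol photons = 0.29.

Φ = 0.29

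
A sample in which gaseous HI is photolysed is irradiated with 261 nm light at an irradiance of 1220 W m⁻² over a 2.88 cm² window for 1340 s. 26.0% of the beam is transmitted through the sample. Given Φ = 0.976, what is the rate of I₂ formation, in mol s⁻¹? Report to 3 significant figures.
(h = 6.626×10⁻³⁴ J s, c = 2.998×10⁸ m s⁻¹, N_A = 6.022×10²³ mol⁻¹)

Photon energy at 261 nm: hc/λ = (6.626×10⁻³⁴)(2.998×10⁸)/(261×10⁻⁹) = 7.611×10⁻¹⁹ J.
Energy delivered: (1220 W m⁻²)(2.88×10⁻⁴ m²)(1340 s) = 470.8 J.
Photons incident: 470.8 / 7.611×10⁻¹⁹ = 6.186×10²⁰, i.e. 6.186×10²⁰/6.022×10²³ = 0.001027 mol.
Fraction absorbed: 1 − 26.0/100 = 0.7400.
Photons absorbed: 0.7400 × 0.001027 = 7.600×10⁻⁴ mol.
Product formed: 0.976 × 7.600×10⁻⁴ = 7.418×10⁻⁴ mol.
Rate: 7.418×10⁻⁴ / 1340 s = 5.54×10⁻⁷ mol s⁻¹.

5.54×10⁻⁷ mol s⁻¹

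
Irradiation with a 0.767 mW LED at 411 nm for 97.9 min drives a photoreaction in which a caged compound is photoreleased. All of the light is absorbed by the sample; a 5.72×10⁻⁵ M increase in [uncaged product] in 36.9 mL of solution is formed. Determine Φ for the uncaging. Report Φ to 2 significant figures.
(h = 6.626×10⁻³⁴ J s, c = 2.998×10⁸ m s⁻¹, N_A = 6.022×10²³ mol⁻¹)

Product: (5.72×10⁻⁵ M)(0.0369 L) = 2.111×10⁻⁶ mol.
Photon energy at 411 nm: hc/λ = (6.626×10⁻³⁴)(2.998×10⁸)/(411×10⁻⁹) = 4.833×10⁻¹⁹ J.
Energy delivered: (0.767 mW)(5874 s) = 4.505 J.
Photons incident: 4.505 / 4.833×10⁻¹⁹ = 9.321×10¹⁸, i.e. 9.321×10¹⁸/6.022×10²³ = 1.548×10⁻⁵ mol.
Φ = 2.111×10⁻⁶ mol / 1.548×10⁻⁵ mol photons = 0.14.

Φ = 0.14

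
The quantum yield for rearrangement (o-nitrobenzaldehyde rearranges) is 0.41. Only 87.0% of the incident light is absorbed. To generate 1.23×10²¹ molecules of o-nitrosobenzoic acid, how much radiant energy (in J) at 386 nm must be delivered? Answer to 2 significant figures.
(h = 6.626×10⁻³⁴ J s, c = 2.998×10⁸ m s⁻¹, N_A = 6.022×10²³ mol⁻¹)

Product: 1.23×10²¹ / 6.022×10²³ = 0.002043 mol.
Photons that must be absorbed: 0.002043 / 0.41 = 0.004983 mol.
Incident photons needed: 0.004983 / 0.870 = 0.005728 mol.
Photon energy: hc/λ = 5.146×10⁻¹⁹ J; per mole, 3.099×10⁵ J mol⁻¹.
Energy required: 0.005728 × 3.099×10⁵ = 1800 J.

1800 J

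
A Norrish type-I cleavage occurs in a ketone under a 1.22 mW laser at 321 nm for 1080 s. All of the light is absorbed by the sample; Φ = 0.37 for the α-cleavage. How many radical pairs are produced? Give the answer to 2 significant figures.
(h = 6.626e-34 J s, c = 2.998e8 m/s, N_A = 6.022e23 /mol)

7.9e17 radical pairs

Photon energy at 321 nm: hc/λ = (6.626e-34)(2.998e8)/(321e-9) = 6.188e-19 J.
Energy delivered: (1.22 mW)(1080 s) = 1.318 J.
Photons incident: 1.318 / 6.188e-19 = 2.130e18, i.e. 2.130e18/6.022e23 = 3.537e-6 mol.
Product: Φ × n_abs = 0.37 × 3.537e-6 = 1.309e-6 mol.
As a count: 1.309e-6 × 6.022e23 = 7.9e17.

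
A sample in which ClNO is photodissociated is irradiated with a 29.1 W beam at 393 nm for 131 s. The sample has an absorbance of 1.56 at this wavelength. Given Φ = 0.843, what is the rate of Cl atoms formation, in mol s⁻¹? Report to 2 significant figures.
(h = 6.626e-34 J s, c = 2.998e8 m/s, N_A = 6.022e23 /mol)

Photon energy at 393 nm: hc/λ = (6.626e-34)(2.998e8)/(393e-9) = 5.055e-19 J.
Energy delivered: (29.1 W)(131 s) = 3812 J.
Photons incident: 3812 / 5.055e-19 = 7.541e21, i.e. 7.541e21/6.022e23 = 0.01252 mol.
Fraction absorbed: 1 − 10^(−1.56) = 0.9725.
Photons absorbed: 0.9725 × 0.01252 = 0.01218 mol.
Product formed: 0.843 × 0.01218 = 0.01027 mol.
Rate: 0.01027 / 131 s = 7.8e-5 mol s⁻¹.

7.8e-5 mol s⁻¹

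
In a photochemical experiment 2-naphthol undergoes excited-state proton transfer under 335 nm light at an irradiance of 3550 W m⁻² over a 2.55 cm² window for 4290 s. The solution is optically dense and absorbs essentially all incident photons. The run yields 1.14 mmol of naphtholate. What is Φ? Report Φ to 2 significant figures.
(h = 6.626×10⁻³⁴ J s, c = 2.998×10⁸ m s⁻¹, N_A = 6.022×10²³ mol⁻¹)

Product: 1.14 mmol = 0.00114 mol.
Photon energy at 335 nm: hc/λ = (6.626×10⁻³⁴)(2.998×10⁸)/(335×10⁻⁹) = 5.930×10⁻¹⁹ J.
Energy delivered: (3550 W m⁻²)(2.55×10⁻⁴ m²)(4290 s) = 3884 J.
Photons incident: 3884 / 5.930×10⁻¹⁹ = 6.550×10²¹, i.e. 6.550×10²¹/6.022×10²³ = 0.01088 mol.
Φ = 0.00114 mol / 0.01088 mol photons = 0.10.

Φ = 0.10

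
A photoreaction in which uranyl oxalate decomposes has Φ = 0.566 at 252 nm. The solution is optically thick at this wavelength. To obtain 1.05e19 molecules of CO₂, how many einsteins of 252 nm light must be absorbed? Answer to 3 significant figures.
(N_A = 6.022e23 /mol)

3.08e-5 einstein

Product: 1.05e19 / 6.022e23 = 1.744e-5 mol.
Photons that must be absorbed: 1.744e-5 / 0.566 = 3.081e-5 mol.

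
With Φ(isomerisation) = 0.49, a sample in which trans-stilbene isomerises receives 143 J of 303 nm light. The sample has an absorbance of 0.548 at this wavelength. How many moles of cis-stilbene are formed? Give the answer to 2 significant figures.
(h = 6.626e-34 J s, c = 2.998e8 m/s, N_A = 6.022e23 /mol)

Photon energy at 303 nm: hc/λ = (6.626e-34)(2.998e8)/(303e-9) = 6.556e-19 J.
Photons incident: 143 / 6.556e-19 = 2.181e20, i.e. 2.181e20/6.022e23 = 3.622e-4 mol.
Fraction absorbed: 1 − 10^(−0.548) = 0.7169.
Photons absorbed: 0.7169 × 3.622e-4 = 2.597e-4 mol.
Product: Φ × n_abs = 0.49 × 2.597e-4 = 1.273e-4 mol.

1.3e-4 mol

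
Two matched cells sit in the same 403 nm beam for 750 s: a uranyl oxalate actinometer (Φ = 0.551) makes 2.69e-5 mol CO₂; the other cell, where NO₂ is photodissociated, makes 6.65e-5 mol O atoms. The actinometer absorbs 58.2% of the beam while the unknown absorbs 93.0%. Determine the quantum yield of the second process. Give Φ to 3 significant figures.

Photons absorbed by the actinometer: 2.69e-5 / 0.551 = 4.882e-5 mol.
Incident flux: 4.882e-5 / 0.582 = 8.388e-5 einstein.
Absorbed by unknown: 0.930 × 8.388e-5 = 7.801e-5 mol.
Φ(unknown) = 6.65e-5 / 7.801e-5 = 0.852.

Φ = 0.852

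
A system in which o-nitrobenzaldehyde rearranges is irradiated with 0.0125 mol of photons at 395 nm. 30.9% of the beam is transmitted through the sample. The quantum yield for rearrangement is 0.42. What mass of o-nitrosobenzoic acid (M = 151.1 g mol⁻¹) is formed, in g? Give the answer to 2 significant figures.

Fraction absorbed: 1 − 30.9/100 = 0.6910.
Photons absorbed: 0.6910 × 0.0125 = 0.008638 mol.
Product: Φ × n_abs = 0.42 × 0.008638 = 0.003628 mol.
Mass: 0.003628 × 151.1 = 0.5482 g = 0.55 g.

0.55 g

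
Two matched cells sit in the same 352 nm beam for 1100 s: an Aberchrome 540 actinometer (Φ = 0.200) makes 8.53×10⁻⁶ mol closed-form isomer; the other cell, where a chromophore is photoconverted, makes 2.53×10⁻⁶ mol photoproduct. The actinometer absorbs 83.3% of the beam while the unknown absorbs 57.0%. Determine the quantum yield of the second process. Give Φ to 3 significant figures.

Photons absorbed by the actinometer: 8.53×10⁻⁶ / 0.200 = 4.265×10⁻⁵ mol.
Incident flux: 4.265×10⁻⁵ / 0.833 = 5.120×10⁻⁵ einstein.
Absorbed by unknown: 0.570 × 5.120×10⁻⁵ = 2.918×10⁻⁵ mol.
Φ(unknown) = 2.53×10⁻⁶ / 2.918×10⁻⁵ = 0.0867.

Φ = 0.0867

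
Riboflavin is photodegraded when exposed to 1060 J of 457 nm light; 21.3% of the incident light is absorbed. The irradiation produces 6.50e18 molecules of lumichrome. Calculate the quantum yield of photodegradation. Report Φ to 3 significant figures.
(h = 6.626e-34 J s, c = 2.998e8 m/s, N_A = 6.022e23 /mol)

Product: 6.50e18 / 6.022e23 = 1.079e-5 mol.
Photon energy at 457 nm: hc/λ = (6.626e-34)(2.998e8)/(457e-9) = 4.347e-19 J.
Photons incident: 1060 / 4.347e-19 = 2.438e21, i.e. 2.438e21/6.022e23 = 0.004048 mol.
Photons absorbed: 0.213 × 0.004048 = 8.622e-4 mol.
Φ = 1.079e-5 mol / 8.622e-4 mol photons = 0.0125.

Φ = 0.0125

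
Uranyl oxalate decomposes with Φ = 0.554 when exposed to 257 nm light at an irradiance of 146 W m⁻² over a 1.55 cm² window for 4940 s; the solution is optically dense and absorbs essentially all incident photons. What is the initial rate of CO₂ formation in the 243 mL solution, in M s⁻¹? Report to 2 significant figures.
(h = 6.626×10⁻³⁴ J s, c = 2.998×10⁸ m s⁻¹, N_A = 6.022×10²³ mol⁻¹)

Photon energy at 257 nm: hc/λ = (6.626×10⁻³⁴)(2.998×10⁸)/(257×10⁻⁹) = 7.729×10⁻¹⁹ J.
Energy delivered: (146 W m⁻²)(1.55×10⁻⁴ m²)(4940 s) = 111.8 J.
Photons incident: 111.8 / 7.729×10⁻¹⁹ = 1.447×10²⁰, i.e. 1.447×10²⁰/6.022×10²³ = 2.403×10⁻⁴ mol.
Product formed: 0.554 × 2.403×10⁻⁴ = 1.331×10⁻⁴ mol.
Rate: 1.331×10⁻⁴ mol / (4940 s × 0.243 L) = 1.1×10⁻⁷ M s⁻¹.

1.1×10⁻⁷ M s⁻¹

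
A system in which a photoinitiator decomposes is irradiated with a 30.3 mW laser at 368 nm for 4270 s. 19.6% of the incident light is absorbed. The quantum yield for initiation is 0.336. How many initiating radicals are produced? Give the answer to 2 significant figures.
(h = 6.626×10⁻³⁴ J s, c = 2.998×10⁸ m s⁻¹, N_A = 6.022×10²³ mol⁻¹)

1.6×10¹⁹ initiating radicals

Photon energy at 368 nm: hc/λ = (6.626×10⁻³⁴)(2.998×10⁸)/(368×10⁻⁹) = 5.398×10⁻¹⁹ J.
Energy delivered: (30.3 mW)(4270 s) = 129.4 J.
Photons incident: 129.4 / 5.398×10⁻¹⁹ = 2.397×10²⁰, i.e. 2.397×10²⁰/6.022×10²³ = 3.980×10⁻⁴ mol.
Photons absorbed: 0.196 × 3.980×10⁻⁴ = 7.801×10⁻⁵ mol.
Product: Φ × n_abs = 0.336 × 7.801×10⁻⁵ = 2.621×10⁻⁵ mol.
As a count: 2.621×10⁻⁵ × 6.022×10²³ = 1.6×10¹⁹.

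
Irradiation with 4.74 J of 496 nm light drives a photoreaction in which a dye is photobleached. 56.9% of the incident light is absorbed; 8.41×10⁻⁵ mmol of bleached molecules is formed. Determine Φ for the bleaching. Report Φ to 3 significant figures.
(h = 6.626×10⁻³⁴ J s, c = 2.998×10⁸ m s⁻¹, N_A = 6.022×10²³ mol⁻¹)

Product: 8.41×10⁻⁵ mmol = 8.41×10⁻⁸ mol.
Photon energy at 496 nm: hc/λ = (6.626×10⁻³⁴)(2.998×10⁸)/(496×10⁻⁹) = 4.005×10⁻¹⁹ J.
Photons incident: 4.74 / 4.005×10⁻¹⁹ = 1.184×10¹⁹, i.e. 1.184×10¹⁹/6.022×10²³ = 1.966×10⁻⁵ mol.
Photons absorbed: 0.569 × 1.966×10⁻⁵ = 1.119×10⁻⁵ mol.
Φ = 8.41×10⁻⁸ mol / 1.119×10⁻⁵ mol photons = 0.00752.

Φ = 0.00752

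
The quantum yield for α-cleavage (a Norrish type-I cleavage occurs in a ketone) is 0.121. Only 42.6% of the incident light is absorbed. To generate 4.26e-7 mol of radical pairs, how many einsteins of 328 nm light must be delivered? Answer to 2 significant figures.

Photons that must be absorbed: 4.26e-7 / 0.121 = 3.521e-6 mol.
Incident photons needed: 3.521e-6 / 0.426 = 8.265e-6 mol.

8.3e-6 einstein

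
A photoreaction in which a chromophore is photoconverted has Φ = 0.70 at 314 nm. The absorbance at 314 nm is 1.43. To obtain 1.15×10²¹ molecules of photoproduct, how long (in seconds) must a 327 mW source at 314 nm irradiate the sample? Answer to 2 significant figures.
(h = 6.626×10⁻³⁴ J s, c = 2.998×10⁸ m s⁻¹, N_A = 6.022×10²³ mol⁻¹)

Product: 1.15×10²¹ / 6.022×10²³ = 0.001910 mol.
Photons that must be absorbed: 0.001910 / 0.70 = 0.002729 mol.
Fraction absorbed: 1 − 10^(−1.43) = 0.9628.
Incident photons needed: 0.002729 / 0.9628 = 0.002834 mol.
Photon energy: hc/λ = 6.326×10⁻¹⁹ J; per mole, 3.810×10⁵ J mol⁻¹.
Energy required: 0.002834 × 3.810×10⁵ = 1080 J.
Time: 1080 J / 0.327 W = 3300 s.

t ≈ 3300 s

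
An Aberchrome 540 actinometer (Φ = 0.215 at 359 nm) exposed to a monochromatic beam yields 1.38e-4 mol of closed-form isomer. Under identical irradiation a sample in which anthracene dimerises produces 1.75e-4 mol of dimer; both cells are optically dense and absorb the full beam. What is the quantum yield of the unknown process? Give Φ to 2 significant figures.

Photons absorbed by the actinometer: 1.38e-4 / 0.215 = 6.419e-4 mol.
Φ(unknown) = 1.75e-4 / 6.419e-4 = 0.27.

Φ = 0.27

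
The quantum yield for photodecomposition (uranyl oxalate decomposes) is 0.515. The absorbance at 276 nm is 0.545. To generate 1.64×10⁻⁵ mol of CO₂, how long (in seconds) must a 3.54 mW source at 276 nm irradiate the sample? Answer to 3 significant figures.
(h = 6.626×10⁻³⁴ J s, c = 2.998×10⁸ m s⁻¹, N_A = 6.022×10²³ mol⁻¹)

Photons that must be absorbed: 1.64×10⁻⁵ / 0.515 = 3.184×10⁻⁵ mol.
Fraction absorbed: 1 − 10^(−0.545) = 0.7149.
Incident photons needed: 3.184×10⁻⁵ / 0.7149 = 4.454×10⁻⁵ mol.
Photon energy: hc/λ = 7.197×10⁻¹⁹ J; per mole, 4.334×10⁵ J mol⁻¹.
Energy required: 4.454×10⁻⁵ × 4.334×10⁵ = 19.30 J.
Time: 19.30 J / 0.00354 W = 5450 s.

t ≈ 5450 s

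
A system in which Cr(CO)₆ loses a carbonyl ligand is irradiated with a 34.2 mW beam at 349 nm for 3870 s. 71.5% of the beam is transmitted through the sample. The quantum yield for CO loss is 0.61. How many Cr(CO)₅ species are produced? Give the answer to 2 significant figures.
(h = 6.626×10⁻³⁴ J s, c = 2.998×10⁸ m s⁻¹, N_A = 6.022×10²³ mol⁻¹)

4.0×10¹⁹ species

Photon energy at 349 nm: hc/λ = (6.626×10⁻³⁴)(2.998×10⁸)/(349×10⁻⁹) = 5.692×10⁻¹⁹ J.
Energy delivered: (34.2 mW)(3870 s) = 132.4 J.
Photons incident: 132.4 / 5.692×10⁻¹⁹ = 2.326×10²⁰, i.e. 2.326×10²⁰/6.022×10²³ = 3.863×10⁻⁴ mol.
Fraction absorbed: 1 − 71.5/100 = 0.2850.
Photons absorbed: 0.2850 × 3.863×10⁻⁴ = 1.101×10⁻⁴ mol.
Product: Φ × n_abs = 0.61 × 1.101×10⁻⁴ = 6.716×10⁻⁵ mol.
As a count: 6.716×10⁻⁵ × 6.022×10²³ = 4.0×10¹⁹.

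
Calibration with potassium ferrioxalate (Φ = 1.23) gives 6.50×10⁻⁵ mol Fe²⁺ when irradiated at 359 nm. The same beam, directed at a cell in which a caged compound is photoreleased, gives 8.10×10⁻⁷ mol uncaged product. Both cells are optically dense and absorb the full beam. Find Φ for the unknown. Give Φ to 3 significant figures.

Photons absorbed by the actinometer: 6.50×10⁻⁵ / 1.23 = 5.285×10⁻⁵ mol.
Φ(unknown) = 8.10×10⁻⁷ / 5.285×10⁻⁵ = 0.0153.

Φ = 0.0153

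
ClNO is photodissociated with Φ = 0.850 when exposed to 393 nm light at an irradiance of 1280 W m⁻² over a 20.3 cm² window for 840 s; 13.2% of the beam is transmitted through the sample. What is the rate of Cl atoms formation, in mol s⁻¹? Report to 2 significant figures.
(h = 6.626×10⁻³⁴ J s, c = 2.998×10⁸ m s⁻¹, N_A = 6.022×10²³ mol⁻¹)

Photon energy at 393 nm: hc/λ = (6.626×10⁻³⁴)(2.998×10⁸)/(393×10⁻⁹) = 5.055×10⁻¹⁹ J.
Energy delivered: (1280 W m⁻²)(20.3×10⁻⁴ m²)(840 s) = 2183 J.
Photons incident: 2183 / 5.055×10⁻¹⁹ = 4.318×10²¹, i.e. 4.318×10²¹/6.022×10²³ = 0.007170 mol.
Fraction absorbed: 1 − 13.2/100 = 0.8680.
Photons absorbed: 0.8680 × 0.007170 = 0.006224 mol.
Product formed: 0.850 × 0.006224 = 0.005290 mol.
Rate: 0.005290 / 840 s = 6.3×10⁻⁶ mol s⁻¹.

6.3×10⁻⁶ mol s⁻¹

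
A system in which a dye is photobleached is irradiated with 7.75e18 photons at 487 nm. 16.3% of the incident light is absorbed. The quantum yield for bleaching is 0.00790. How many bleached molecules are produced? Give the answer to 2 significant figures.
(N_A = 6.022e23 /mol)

Moles of photons: 7.75e18 / 6.022e23 = 1.287e-5 mol.
Photons absorbed: 0.163 × 1.287e-5 = 2.098e-6 mol.
Product: Φ × n_abs = 0.00790 × 2.098e-6 = 1.657e-8 mol.
As a count: 1.657e-8 × 6.022e23 = 1.0e16.

1.0e16 bleached molecules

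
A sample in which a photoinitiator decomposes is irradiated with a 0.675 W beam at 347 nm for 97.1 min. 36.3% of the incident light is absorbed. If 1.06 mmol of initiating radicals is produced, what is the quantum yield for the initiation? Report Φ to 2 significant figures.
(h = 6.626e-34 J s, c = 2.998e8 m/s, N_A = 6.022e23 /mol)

Φ = 0.26

Product: 1.06 mmol = 0.00106 mol.
Photon energy at 347 nm: hc/λ = (6.626e-34)(2.998e8)/(347e-9) = 5.725e-19 J.
Energy delivered: (0.675 W)(5826 s) = 3933 J.
Photons incident: 3933 / 5.725e-19 = 6.870e21, i.e. 6.870e21/6.022e23 = 0.01141 mol.
Photons absorbed: 0.363 × 0.01141 = 0.004142 mol.
Φ = 0.00106 mol / 0.004142 mol photons = 0.26.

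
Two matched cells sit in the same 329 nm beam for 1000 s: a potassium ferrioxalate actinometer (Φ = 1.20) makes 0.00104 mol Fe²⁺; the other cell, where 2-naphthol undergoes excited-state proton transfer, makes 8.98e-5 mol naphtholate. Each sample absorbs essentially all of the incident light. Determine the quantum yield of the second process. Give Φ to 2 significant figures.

Photons absorbed by the actinometer: 0.00104 / 1.20 = 8.667e-4 mol.
Φ(unknown) = 8.98e-5 / 8.667e-4 = 0.10.

Φ = 0.10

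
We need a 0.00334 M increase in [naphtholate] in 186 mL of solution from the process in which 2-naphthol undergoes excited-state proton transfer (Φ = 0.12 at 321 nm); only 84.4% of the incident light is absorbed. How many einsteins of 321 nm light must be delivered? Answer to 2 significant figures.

Product: (0.00334 M)(0.186 L) = 6.212×10⁻⁴ mol.
Photons that must be absorbed: 6.212×10⁻⁴ / 0.12 = 0.005177 mol.
Incident photons needed: 0.005177 / 0.844 = 0.006134 mol.

0.0061 einstein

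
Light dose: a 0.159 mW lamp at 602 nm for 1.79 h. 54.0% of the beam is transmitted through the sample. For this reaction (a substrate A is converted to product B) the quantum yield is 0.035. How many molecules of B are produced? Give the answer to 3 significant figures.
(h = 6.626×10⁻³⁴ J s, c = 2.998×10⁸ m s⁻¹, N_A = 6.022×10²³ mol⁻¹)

5.00×10¹⁶ molecules

Photon energy at 602 nm: hc/λ = (6.626×10⁻³⁴)(2.998×10⁸)/(602×10⁻⁹) = 3.300×10⁻¹⁹ J.
Energy delivered: (0.159 mW)(6444 s) = 1.025 J.
Photons incident: 1.025 / 3.300×10⁻¹⁹ = 3.106×10¹⁸, i.e. 3.106×10¹⁸/6.022×10²³ = 5.158×10⁻⁶ mol.
Fraction absorbed: 1 − 54.0/100 = 0.4600.
Photons absorbed: 0.4600 × 5.158×10⁻⁶ = 2.373×10⁻⁶ mol.
Product: Φ × n_abs = 0.035 × 2.373×10⁻⁶ = 8.306×10⁻⁸ mol.
As a count: 8.306×10⁻⁸ × 6.022×10²³ = 5.00×10¹⁶.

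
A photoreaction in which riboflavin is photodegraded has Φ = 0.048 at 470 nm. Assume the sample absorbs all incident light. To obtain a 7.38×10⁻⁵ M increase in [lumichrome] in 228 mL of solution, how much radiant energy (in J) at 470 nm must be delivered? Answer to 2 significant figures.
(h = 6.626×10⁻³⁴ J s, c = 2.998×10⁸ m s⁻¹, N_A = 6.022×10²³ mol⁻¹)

Product: (7.38×10⁻⁵ M)(0.228 L) = 1.683×10⁻⁵ mol.
Photons that must be absorbed: 1.683×10⁻⁵ / 0.048 = 3.506×10⁻⁴ mol.
Photon energy: hc/λ = 4.227×10⁻¹⁹ J; per mole, 2.545×10⁵ J mol⁻¹.
Energy required: 3.506×10⁻⁴ × 2.545×10⁵ = 89 J.

89 J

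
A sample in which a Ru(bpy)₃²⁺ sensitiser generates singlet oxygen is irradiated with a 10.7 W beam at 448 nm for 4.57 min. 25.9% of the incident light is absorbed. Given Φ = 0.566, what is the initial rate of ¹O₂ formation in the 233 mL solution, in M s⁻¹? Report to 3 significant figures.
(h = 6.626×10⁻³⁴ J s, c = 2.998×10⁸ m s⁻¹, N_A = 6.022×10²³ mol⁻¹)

Photon energy at 448 nm: hc/λ = (6.626×10⁻³⁴)(2.998×10⁸)/(448×10⁻⁹) = 4.434×10⁻¹⁹ J.
Energy delivered: (10.7 W)(274.2 s) = 2934 J.
Photons incident: 2934 / 4.434×10⁻¹⁹ = 6.617×10²¹, i.e. 6.617×10²¹/6.022×10²³ = 0.01099 mol.
Photons absorbed: 0.259 × 0.01099 = 0.002846 mol.
Product formed: 0.566 × 0.002846 = 0.001611 mol.
Rate: 0.001611 mol / (274.2 s × 0.233 L) = 2.52×10⁻⁵ M s⁻¹.

2.52×10⁻⁵ M s⁻¹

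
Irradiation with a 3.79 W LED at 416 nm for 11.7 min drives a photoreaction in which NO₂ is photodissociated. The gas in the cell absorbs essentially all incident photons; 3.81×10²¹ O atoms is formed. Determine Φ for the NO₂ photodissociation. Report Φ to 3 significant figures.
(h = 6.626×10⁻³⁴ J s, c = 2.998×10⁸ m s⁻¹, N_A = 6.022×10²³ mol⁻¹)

Φ = 0.684

Product: 3.81×10²¹ / 6.022×10²³ = 0.006327 mol.
Photon energy at 416 nm: hc/λ = (6.626×10⁻³⁴)(2.998×10⁸)/(416×10⁻⁹) = 4.775×10⁻¹⁹ J.
Energy delivered: (3.79 W)(702 s) = 2661 J.
Photons incident: 2661 / 4.775×10⁻¹⁹ = 5.573×10²¹, i.e. 5.573×10²¹/6.022×10²³ = 0.009254 mol.
Φ = 0.006327 mol / 0.009254 mol photons = 0.684.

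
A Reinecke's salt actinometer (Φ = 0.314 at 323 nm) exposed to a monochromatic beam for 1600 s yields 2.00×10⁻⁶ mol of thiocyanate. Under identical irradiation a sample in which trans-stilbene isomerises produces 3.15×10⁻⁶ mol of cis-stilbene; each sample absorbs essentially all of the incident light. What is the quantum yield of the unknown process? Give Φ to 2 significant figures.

Photons absorbed by the actinometer: 2.00×10⁻⁶ / 0.314 = 6.369×10⁻⁶ mol.
Φ(unknown) = 3.15×10⁻⁶ / 6.369×10⁻⁶ = 0.49.

Φ = 0.49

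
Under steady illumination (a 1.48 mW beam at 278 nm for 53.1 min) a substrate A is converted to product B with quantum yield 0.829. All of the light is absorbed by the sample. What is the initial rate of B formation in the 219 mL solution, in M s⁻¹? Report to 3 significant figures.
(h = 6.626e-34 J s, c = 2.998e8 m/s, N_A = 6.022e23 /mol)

Photon energy at 278 nm: hc/λ = (6.626e-34)(2.998e8)/(278e-9) = 7.146e-19 J.
Energy delivered: (1.48 mW)(3186 s) = 4.715 J.
Photons incident: 4.715 / 7.146e-19 = 6.598e18, i.e. 6.598e18/6.022e23 = 1.096e-5 mol.
Product formed: 0.829 × 1.096e-5 = 9.086e-6 mol.
Rate: 9.086e-6 mol / (3186 s × 0.219 L) = 1.30e-8 M s⁻¹.

1.30e-8 M s⁻¹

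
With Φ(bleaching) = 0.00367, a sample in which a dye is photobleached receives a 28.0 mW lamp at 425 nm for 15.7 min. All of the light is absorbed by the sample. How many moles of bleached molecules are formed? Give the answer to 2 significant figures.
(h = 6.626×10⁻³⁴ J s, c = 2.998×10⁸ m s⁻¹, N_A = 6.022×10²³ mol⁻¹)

3.4×10⁻⁷ mol

Photon energy at 425 nm: hc/λ = (6.626×10⁻³⁴)(2.998×10⁸)/(425×10⁻⁹) = 4.674×10⁻¹⁹ J.
Energy delivered: (28.0 mW)(942 s) = 26.38 J.
Photons incident: 26.38 / 4.674×10⁻¹⁹ = 5.644×10¹⁹, i.e. 5.644×10¹⁹/6.022×10²³ = 9.372×10⁻⁵ mol.
Product: Φ × n_abs = 0.00367 × 9.372×10⁻⁵ = 3.440×10⁻⁷ mol.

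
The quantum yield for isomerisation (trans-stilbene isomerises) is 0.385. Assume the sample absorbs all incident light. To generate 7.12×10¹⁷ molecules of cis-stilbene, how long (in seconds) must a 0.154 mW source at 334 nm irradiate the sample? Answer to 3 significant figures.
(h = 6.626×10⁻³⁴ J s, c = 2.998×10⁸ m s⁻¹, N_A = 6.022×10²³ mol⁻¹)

Product: 7.12×10¹⁷ / 6.022×10²³ = 1.182×10⁻⁶ mol.
Photons that must be absorbed: 1.182×10⁻⁶ / 0.385 = 3.070×10⁻⁶ mol.
Photon energy: hc/λ = 5.948×10⁻¹⁹ J; per mole, 3.582×10⁵ J mol⁻¹.
Energy required: 3.070×10⁻⁶ × 3.582×10⁵ = 1.100 J.
Time: 1.100 J / 0.000154 W = 7140 s.

t ≈ 7140 s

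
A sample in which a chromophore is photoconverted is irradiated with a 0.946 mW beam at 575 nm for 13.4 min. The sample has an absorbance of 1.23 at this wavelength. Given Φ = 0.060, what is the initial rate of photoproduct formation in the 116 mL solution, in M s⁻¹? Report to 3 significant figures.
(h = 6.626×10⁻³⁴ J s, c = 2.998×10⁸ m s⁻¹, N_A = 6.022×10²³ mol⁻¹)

2.21×10⁻⁹ M s⁻¹

Photon energy at 575 nm: hc/λ = (6.626×10⁻³⁴)(2.998×10⁸)/(575×10⁻⁹) = 3.455×10⁻¹⁹ J.
Energy delivered: (0.946 mW)(804 s) = 0.7606 J.
Photons incident: 0.7606 / 3.455×10⁻¹⁹ = 2.201×10¹⁸, i.e. 2.201×10¹⁸/6.022×10²³ = 3.655×10⁻⁶ mol.
Fraction absorbed: 1 − 10^(−1.23) = 0.9411.
Photons absorbed: 0.9411 × 3.655×10⁻⁶ = 3.440×10⁻⁶ mol.
Product formed: 0.060 × 3.440×10⁻⁶ = 2.064×10⁻⁷ mol.
Rate: 2.064×10⁻⁷ mol / (804 s × 0.116 L) = 2.21×10⁻⁹ M s⁻¹.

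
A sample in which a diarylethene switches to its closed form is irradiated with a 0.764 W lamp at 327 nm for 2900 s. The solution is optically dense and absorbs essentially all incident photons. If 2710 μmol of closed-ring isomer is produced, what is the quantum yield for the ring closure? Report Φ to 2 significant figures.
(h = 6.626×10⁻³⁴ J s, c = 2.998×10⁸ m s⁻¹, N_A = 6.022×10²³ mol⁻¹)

Φ = 0.45

Product: 2710 μmol = 0.00271 mol.
Photon energy at 327 nm: hc/λ = (6.626×10⁻³⁴)(2.998×10⁸)/(327×10⁻⁹) = 6.075×10⁻¹⁹ J.
Energy delivered: (0.764 W)(2900 s) = 2216 J.
Photons incident: 2216 / 6.075×10⁻¹⁹ = 3.648×10²¹, i.e. 3.648×10²¹/6.022×10²³ = 0.006058 mol.
Φ = 0.00271 mol / 0.006058 mol photons = 0.45.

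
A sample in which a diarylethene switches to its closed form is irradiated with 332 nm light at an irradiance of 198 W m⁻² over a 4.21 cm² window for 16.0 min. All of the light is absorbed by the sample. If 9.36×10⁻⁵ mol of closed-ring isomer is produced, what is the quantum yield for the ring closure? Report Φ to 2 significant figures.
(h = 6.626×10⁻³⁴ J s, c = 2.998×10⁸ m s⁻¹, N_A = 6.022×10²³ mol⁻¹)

Φ = 0.42

Photon energy at 332 nm: hc/λ = (6.626×10⁻³⁴)(2.998×10⁸)/(332×10⁻⁹) = 5.983×10⁻¹⁹ J.
Energy delivered: (198 W m⁻²)(4.21×10⁻⁴ m²)(960 s) = 80.02 J.
Photons incident: 80.02 / 5.983×10⁻¹⁹ = 1.337×10²⁰, i.e. 1.337×10²⁰/6.022×10²³ = 2.220×10⁻⁴ mol.
Φ = 9.36×10⁻⁵ mol / 2.220×10⁻⁴ mol photons = 0.42.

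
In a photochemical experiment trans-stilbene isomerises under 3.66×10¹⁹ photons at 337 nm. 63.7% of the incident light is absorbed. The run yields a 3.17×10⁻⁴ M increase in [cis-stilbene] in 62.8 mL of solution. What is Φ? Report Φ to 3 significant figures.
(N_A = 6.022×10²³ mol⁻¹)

Product: (3.17×10⁻⁴ M)(0.0628 L) = 1.991×10⁻⁵ mol.
Moles of photons: 3.66×10¹⁹ / 6.022×10²³ = 6.078×10⁻⁵ mol.
Photons absorbed: 0.637 × 6.078×10⁻⁵ = 3.872×10⁻⁵ mol.
Φ = 1.991×10⁻⁵ mol / 3.872×10⁻⁵ mol photons = 0.514.

Φ = 0.514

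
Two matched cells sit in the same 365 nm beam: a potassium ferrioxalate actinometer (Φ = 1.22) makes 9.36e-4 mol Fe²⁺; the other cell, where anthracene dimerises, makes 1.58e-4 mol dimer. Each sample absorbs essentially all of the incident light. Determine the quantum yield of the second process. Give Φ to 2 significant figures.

Photons absorbed by the actinometer: 9.36e-4 / 1.22 = 7.672e-4 mol.
Φ(unknown) = 1.58e-4 / 7.672e-4 = 0.21.

Φ = 0.21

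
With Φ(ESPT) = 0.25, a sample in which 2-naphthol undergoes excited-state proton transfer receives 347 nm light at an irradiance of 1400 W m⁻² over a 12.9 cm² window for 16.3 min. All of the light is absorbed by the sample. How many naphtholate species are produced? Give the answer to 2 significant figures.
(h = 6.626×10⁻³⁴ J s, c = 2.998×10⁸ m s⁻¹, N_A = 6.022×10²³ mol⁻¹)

Photon energy at 347 nm: hc/λ = (6.626×10⁻³⁴)(2.998×10⁸)/(347×10⁻⁹) = 5.725×10⁻¹⁹ J.
Energy delivered: (1400 W m⁻²)(12.9×10⁻⁴ m²)(978 s) = 1766 J.
Photons incident: 1766 / 5.725×10⁻¹⁹ = 3.085×10²¹, i.e. 3.085×10²¹/6.022×10²³ = 0.005123 mol.
Product: Φ × n_abs = 0.25 × 0.005123 = 0.001281 mol.
As a count: 0.001281 × 6.022×10²³ = 7.7×10²⁰.

7.7×10²⁰ species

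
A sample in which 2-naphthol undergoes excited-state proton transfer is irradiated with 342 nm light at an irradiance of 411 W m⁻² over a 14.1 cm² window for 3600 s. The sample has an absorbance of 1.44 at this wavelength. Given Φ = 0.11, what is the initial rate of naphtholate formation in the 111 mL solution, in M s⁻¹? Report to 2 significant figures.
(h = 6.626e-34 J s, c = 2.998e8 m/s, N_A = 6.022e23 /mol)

1.6e-6 M s⁻¹

Photon energy at 342 nm: hc/λ = (6.626e-34)(2.998e8)/(342e-9) = 5.808e-19 J.
Energy delivered: (411 W m⁻²)(14.1e-4 m²)(3600 s) = 2086 J.
Photons incident: 2086 / 5.808e-19 = 3.592e21, i.e. 3.592e21/6.022e23 = 0.005965 mol.
Fraction absorbed: 1 − 10^(−1.44) = 0.9637.
Photons absorbed: 0.9637 × 0.005965 = 0.005748 mol.
Product formed: 0.11 × 0.005748 = 6.323e-4 mol.
Rate: 6.323e-4 mol / (3600 s × 0.111 L) = 1.6e-6 M s⁻¹.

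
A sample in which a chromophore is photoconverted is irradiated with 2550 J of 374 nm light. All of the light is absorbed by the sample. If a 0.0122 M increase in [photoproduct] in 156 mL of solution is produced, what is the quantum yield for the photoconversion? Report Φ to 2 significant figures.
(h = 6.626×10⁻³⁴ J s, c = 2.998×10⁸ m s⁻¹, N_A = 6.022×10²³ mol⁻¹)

Product: (0.0122 M)(0.156 L) = 0.001903 mol.
Photon energy at 374 nm: hc/λ = (6.626×10⁻³⁴)(2.998×10⁸)/(374×10⁻⁹) = 5.311×10⁻¹⁹ J.
Photons incident: 2550 / 5.311×10⁻¹⁹ = 4.801×10²¹, i.e. 4.801×10²¹/6.022×10²³ = 0.007972 mol.
Φ = 0.001903 mol / 0.007972 mol photons = 0.24.

Φ = 0.24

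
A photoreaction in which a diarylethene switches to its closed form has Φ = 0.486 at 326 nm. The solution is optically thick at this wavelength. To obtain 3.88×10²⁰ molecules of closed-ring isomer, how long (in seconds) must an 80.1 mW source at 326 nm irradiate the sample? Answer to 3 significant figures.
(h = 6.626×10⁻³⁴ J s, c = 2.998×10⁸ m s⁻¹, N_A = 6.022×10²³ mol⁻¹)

Product: 3.88×10²⁰ / 6.022×10²³ = 6.443×10⁻⁴ mol.
Photons that must be absorbed: 6.443×10⁻⁴ / 0.486 = 0.001326 mol.
Photon energy: hc/λ = 6.093×10⁻¹⁹ J; per mole, 3.669×10⁵ J mol⁻¹.
Energy required: 0.001326 × 3.669×10⁵ = 486.5 J.
Time: 486.5 J / 0.0801 W = 6070 s.

t ≈ 6070 s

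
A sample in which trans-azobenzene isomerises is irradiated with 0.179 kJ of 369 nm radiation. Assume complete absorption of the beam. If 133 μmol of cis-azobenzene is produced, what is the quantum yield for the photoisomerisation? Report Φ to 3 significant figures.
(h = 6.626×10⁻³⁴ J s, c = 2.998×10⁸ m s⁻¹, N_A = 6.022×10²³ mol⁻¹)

Φ = 0.241

Product: 133 μmol = 1.33×10⁻⁴ mol.
Photon energy at 369 nm: hc/λ = (6.626×10⁻³⁴)(2.998×10⁸)/(369×10⁻⁹) = 5.383×10⁻¹⁹ J.
Incident energy: 0.179 kJ = 179 J.
Photons incident: 179 / 5.383×10⁻¹⁹ = 3.325×10²⁰, i.e. 3.325×10²⁰/6.022×10²³ = 5.521×10⁻⁴ mol.
Φ = 1.33×10⁻⁴ mol / 5.521×10⁻⁴ mol photons = 0.241.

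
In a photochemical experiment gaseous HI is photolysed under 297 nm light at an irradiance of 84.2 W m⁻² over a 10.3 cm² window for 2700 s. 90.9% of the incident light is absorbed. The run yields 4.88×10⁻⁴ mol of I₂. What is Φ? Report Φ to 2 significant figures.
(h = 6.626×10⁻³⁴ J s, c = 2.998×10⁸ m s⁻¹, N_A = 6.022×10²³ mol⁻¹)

Φ = 0.92

Photon energy at 297 nm: hc/λ = (6.626×10⁻³⁴)(2.998×10⁸)/(297×10⁻⁹) = 6.688×10⁻¹⁹ J.
Energy delivered: (84.2 W m⁻²)(10.3×10⁻⁴ m²)(2700 s) = 234.2 J.
Photons incident: 234.2 / 6.688×10⁻¹⁹ = 3.502×10²⁰, i.e. 3.502×10²⁰/6.022×10²³ = 5.815×10⁻⁴ mol.
Photons absorbed: 0.909 × 5.815×10⁻⁴ = 5.286×10⁻⁴ mol.
Φ = 4.88×10⁻⁴ mol / 5.286×10⁻⁴ mol photons = 0.92.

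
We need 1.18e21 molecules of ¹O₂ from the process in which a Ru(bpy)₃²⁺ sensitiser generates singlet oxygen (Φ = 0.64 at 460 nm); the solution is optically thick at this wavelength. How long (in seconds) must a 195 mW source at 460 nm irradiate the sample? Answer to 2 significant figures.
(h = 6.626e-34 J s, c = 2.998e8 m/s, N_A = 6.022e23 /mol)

t ≈ 4100 s

Product: 1.18e21 / 6.022e23 = 0.001959 mol.
Photons that must be absorbed: 0.001959 / 0.64 = 0.003061 mol.
Photon energy: hc/λ = 4.318e-19 J; per mole, 2.600e5 J mol⁻¹.
Energy required: 0.003061 × 2.600e5 = 795.9 J.
Time: 795.9 J / 0.195 W = 4100 s.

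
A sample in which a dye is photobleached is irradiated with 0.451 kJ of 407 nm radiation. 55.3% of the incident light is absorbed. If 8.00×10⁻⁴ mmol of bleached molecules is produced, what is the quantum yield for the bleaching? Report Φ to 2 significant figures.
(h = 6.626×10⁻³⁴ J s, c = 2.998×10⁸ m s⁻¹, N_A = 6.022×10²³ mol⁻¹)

Product: 8.00×10⁻⁴ mmol = 8.00×10⁻⁷ mol.
Photon energy at 407 nm: hc/λ = (6.626×10⁻³⁴)(2.998×10⁸)/(407×10⁻⁹) = 4.881×10⁻¹⁹ J.
Incident energy: 0.451 kJ = 451 J.
Photons incident: 451 / 4.881×10⁻¹⁹ = 9.240×10²⁰, i.e. 9.240×10²⁰/6.022×10²³ = 0.001534 mol.
Photons absorbed: 0.553 × 0.001534 = 8.483×10⁻⁴ mol.
Φ = 8.00×10⁻⁷ mol / 8.483×10⁻⁴ mol photons = 9.4×10⁻⁴.

Φ = 9.4×10⁻⁴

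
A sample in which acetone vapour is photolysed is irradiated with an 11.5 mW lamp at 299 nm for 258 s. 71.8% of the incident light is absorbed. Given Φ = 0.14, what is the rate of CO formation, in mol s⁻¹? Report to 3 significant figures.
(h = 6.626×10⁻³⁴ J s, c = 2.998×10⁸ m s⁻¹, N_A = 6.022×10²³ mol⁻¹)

Photon energy at 299 nm: hc/λ = (6.626×10⁻³⁴)(2.998×10⁸)/(299×10⁻⁹) = 6.644×10⁻¹⁹ J.
Energy delivered: (11.5 mW)(258 s) = 2.967 J.
Photons incident: 2.967 / 6.644×10⁻¹⁹ = 4.466×10¹⁸, i.e. 4.466×10¹⁸/6.022×10²³ = 7.416×10⁻⁶ mol.
Photons absorbed: 0.718 × 7.416×10⁻⁶ = 5.325×10⁻⁶ mol.
Product formed: 0.14 × 5.325×10⁻⁶ = 7.455×10⁻⁷ mol.
Rate: 7.455×10⁻⁷ / 258 s = 2.89×10⁻⁹ mol s⁻¹.

2.89×10⁻⁹ mol s⁻¹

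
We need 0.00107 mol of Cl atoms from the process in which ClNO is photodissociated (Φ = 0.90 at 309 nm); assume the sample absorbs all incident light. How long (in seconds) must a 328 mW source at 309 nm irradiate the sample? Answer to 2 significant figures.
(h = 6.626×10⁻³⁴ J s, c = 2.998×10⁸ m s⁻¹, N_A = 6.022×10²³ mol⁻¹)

Photons that must be absorbed: 0.00107 / 0.90 = 0.001189 mol.
Photon energy: hc/λ = 6.429×10⁻¹⁹ J; per mole, 3.872×10⁵ J mol⁻¹.
Energy required: 0.001189 × 3.872×10⁵ = 460.4 J.
Time: 460.4 J / 0.328 W = 1400 s.

t ≈ 1400 s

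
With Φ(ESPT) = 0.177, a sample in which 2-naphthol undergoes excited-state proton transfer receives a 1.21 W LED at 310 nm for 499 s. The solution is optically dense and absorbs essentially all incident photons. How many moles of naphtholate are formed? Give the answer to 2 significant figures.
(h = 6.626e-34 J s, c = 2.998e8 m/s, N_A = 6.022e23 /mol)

2.8e-4 mol

Photon energy at 310 nm: hc/λ = (6.626e-34)(2.998e8)/(310e-9) = 6.408e-19 J.
Energy delivered: (1.21 W)(499 s) = 603.8 J.
Photons incident: 603.8 / 6.408e-19 = 9.423e20, i.e. 9.423e20/6.022e23 = 0.001565 mol.
Product: Φ × n_abs = 0.177 × 0.001565 = 2.770e-4 mol.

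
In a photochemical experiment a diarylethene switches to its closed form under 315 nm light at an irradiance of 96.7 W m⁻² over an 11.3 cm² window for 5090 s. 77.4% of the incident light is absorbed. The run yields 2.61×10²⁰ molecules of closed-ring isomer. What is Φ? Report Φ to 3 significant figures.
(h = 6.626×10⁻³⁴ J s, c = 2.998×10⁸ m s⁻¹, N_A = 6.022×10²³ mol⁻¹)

Product: 2.61×10²⁰ / 6.022×10²³ = 4.334×10⁻⁴ mol.
Photon energy at 315 nm: hc/λ = (6.626×10⁻³⁴)(2.998×10⁸)/(315×10⁻⁹) = 6.306×10⁻¹⁹ J.
Energy delivered: (96.7 W m⁻²)(11.3×10⁻⁴ m²)(5090 s) = 556.2 J.
Photons incident: 556.2 / 6.306×10⁻¹⁹ = 8.820×10²⁰, i.e. 8.820×10²⁰/6.022×10²³ = 0.001465 mol.
Photons absorbed: 0.774 × 0.001465 = 0.001134 mol.
Φ = 4.334×10⁻⁴ mol / 0.001134 mol photons = 0.382.

Φ = 0.382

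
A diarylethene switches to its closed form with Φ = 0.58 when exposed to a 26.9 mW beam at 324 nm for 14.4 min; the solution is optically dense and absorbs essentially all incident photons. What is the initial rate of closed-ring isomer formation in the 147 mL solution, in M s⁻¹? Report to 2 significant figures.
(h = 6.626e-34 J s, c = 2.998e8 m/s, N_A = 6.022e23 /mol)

Photon energy at 324 nm: hc/λ = (6.626e-34)(2.998e8)/(324e-9) = 6.131e-19 J.
Energy delivered: (26.9 mW)(864 s) = 23.24 J.
Photons incident: 23.24 / 6.131e-19 = 3.791e19, i.e. 3.791e19/6.022e23 = 6.295e-5 mol.
Product formed: 0.58 × 6.295e-5 = 3.651e-5 mol.
Rate: 3.651e-5 mol / (864 s × 0.147 L) = 2.9e-7 M s⁻¹.

2.9e-7 M s⁻¹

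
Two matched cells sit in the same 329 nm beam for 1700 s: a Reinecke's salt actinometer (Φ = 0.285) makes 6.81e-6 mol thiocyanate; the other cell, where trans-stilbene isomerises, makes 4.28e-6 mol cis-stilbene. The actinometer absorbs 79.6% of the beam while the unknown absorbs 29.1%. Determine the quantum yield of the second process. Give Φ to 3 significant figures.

Photons absorbed by the actinometer: 6.81e-6 / 0.285 = 2.389e-5 mol.
Incident flux: 2.389e-5 / 0.796 = 3.001e-5 einstein.
Absorbed by unknown: 0.291 × 3.001e-5 = 8.733e-6 mol.
Φ(unknown) = 4.28e-6 / 8.733e-6 = 0.490.

Φ = 0.490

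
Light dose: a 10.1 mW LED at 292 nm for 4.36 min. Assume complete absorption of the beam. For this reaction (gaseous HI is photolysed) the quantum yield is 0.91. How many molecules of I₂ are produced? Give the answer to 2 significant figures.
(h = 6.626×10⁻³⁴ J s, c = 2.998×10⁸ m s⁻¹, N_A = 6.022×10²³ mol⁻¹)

Photon energy at 292 nm: hc/λ = (6.626×10⁻³⁴)(2.998×10⁸)/(292×10⁻⁹) = 6.803×10⁻¹⁹ J.
Energy delivered: (10.1 mW)(261.6 s) = 2.642 J.
Photons incident: 2.642 / 6.803×10⁻¹⁹ = 3.884×10¹⁸, i.e. 3.884×10¹⁸/6.022×10²³ = 6.450×10⁻⁶ mol.
Product: Φ × n_abs = 0.91 × 6.450×10⁻⁶ = 5.870×10⁻⁶ mol.
As a count: 5.870×10⁻⁶ × 6.022×10²³ = 3.5×10¹⁸.

3.5×10¹⁸ molecules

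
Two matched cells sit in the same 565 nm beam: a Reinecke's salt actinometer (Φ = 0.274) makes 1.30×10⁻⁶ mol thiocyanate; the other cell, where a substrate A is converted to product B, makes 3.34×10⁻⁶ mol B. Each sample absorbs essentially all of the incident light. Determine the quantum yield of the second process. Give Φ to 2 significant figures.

Photons absorbed by the actinometer: 1.30×10⁻⁶ / 0.274 = 4.745×10⁻⁶ mol.
Φ(unknown) = 3.34×10⁻⁶ / 4.745×10⁻⁶ = 0.70.

Φ = 0.70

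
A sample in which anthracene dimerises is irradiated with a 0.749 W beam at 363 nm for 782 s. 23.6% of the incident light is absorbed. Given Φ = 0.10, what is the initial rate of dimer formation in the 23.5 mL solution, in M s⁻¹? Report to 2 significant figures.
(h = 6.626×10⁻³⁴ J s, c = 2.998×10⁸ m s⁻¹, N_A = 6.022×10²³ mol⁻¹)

2.3×10⁻⁶ M s⁻¹

Photon energy at 363 nm: hc/λ = (6.626×10⁻³⁴)(2.998×10⁸)/(363×10⁻⁹) = 5.472×10⁻¹⁹ J.
Energy delivered: (0.749 W)(782 s) = 585.7 J.
Photons incident: 585.7 / 5.472×10⁻¹⁹ = 1.070×10²¹, i.e. 1.070×10²¹/6.022×10²³ = 0.001777 mol.
Photons absorbed: 0.236 × 0.001777 = 4.194×10⁻⁴ mol.
Product formed: 0.10 × 4.194×10⁻⁴ = 4.194×10⁻⁵ mol.
Rate: 4.194×10⁻⁵ mol / (782 s × 0.0235 L) = 2.3×10⁻⁶ M s⁻¹.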